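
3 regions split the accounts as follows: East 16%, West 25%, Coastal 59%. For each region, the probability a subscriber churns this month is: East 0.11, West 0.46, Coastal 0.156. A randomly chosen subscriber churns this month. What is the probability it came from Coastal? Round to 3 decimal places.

0.410

Compute prior × likelihood for every hypothesis:
  East: 0.16 × 0.11 = 0.0176
  West: 0.25 × 0.46 = 0.115
  Coastal: 0.59 × 0.156 = 0.09204
Sum = 0.22464.
P(Coastal | evidence) = 0.09204 / 0.22464 ≈ 0.410.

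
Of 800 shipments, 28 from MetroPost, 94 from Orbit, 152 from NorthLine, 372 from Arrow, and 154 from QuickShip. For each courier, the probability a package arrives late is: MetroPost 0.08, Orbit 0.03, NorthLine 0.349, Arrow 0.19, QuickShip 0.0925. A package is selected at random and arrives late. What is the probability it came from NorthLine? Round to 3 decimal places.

0.371

Prior × likelihood for each hypothesis:
  MetroPost: 0.035 × 0.08 = 0.0028
  Orbit: 0.1175 × 0.03 = 0.003525
  NorthLine: 0.19 × 0.349 = 0.06631
  Arrow: 0.465 × 0.19 = 0.08835
  QuickShip: 0.1925 × 0.0925 = 0.01780625
Sum = 0.17879125.
P(NorthLine | evidence) = 0.06631 / 0.17879125 ≈ 0.371.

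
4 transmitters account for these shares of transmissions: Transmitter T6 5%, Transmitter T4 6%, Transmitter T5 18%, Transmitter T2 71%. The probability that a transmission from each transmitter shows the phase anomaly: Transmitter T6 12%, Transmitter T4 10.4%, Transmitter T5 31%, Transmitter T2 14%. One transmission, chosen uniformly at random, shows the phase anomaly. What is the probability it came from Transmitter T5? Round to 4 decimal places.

0.3333

Prior × likelihood for each hypothesis:
  Transmitter T6: 0.05 × 0.12 = 0.006
  Transmitter T4: 0.06 × 0.104 = 0.00624
  Transmitter T5: 0.18 × 0.31 = 0.0558
  Transmitter T2: 0.71 × 0.14 = 0.0994
Sum = 0.16744.
P(Transmitter T5 | evidence) = 0.0558 / 0.16744 ≈ 0.3333.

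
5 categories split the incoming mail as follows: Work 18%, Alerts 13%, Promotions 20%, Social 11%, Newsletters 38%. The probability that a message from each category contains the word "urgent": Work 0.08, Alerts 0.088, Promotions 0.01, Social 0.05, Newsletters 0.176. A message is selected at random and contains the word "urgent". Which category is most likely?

Newsletters

Unnormalized posteriors (prior × likelihood):
  Work: 0.18 × 0.08 = 0.0144
  Alerts: 0.13 × 0.088 = 0.01144
  Promotions: 0.2 × 0.01 = 0.002
  Social: 0.11 × 0.05 = 0.0055
  Newsletters: 0.38 × 0.176 = 0.06688
Sum = 0.10022.
Largest term belongs to Newsletters, so Newsletters is most probable.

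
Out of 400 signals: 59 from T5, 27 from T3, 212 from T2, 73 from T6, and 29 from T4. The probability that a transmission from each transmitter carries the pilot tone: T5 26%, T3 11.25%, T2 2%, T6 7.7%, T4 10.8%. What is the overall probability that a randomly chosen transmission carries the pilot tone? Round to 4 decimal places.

Unnormalized posteriors (prior × likelihood):
  T5: 0.1475 × 0.26 = 0.03835
  T3: 0.0675 × 0.1125 = 0.00759375
  T2: 0.53 × 0.02 = 0.0106
  T6: 0.1825 × 0.077 = 0.0140525
  T4: 0.0725 × 0.108 = 0.00783
P(pilot) = 0.03835 + 0.00759375 + 0.0106 + 0.0140525 + 0.00783 = 0.07842625 → 0.0784.

0.0784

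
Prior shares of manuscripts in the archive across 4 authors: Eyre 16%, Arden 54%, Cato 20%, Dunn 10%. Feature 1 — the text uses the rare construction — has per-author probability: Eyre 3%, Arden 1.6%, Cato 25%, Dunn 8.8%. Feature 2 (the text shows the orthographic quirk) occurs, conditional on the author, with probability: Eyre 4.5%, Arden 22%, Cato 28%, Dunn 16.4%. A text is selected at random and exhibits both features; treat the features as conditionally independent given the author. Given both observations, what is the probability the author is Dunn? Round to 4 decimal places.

0.0822

Prior × likelihood for each hypothesis:
  Eyre: 0.16 × 0.03 × 0.045 = 0.000216
  Arden: 0.54 × 0.016 × 0.22 = 0.0019008
  Cato: 0.2 × 0.25 × 0.28 = 0.014
  Dunn: 0.1 × 0.088 × 0.164 = 0.0014432
Total = 0.01756.
P(Dunn | evidence) = 0.0014432 / 0.01756 ≈ 0.0822.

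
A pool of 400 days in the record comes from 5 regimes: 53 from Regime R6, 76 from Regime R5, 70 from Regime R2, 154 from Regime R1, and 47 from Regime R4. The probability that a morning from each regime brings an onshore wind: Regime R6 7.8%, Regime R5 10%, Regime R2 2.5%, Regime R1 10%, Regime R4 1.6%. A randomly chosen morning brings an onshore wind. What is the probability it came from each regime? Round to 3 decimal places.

Regime R6 0.139, Regime R5 0.256, Regime R2 0.059, Regime R1 0.520, Regime R4 0.025

By Bayes' rule, posterior ∝ prior × likelihood:
  Regime R6: 0.1325 × 0.078 = 0.010335
  Regime R5: 0.19 × 0.1 = 0.019
  Regime R2: 0.175 × 0.025 = 0.004375
  Regime R1: 0.385 × 0.1 = 0.0385
  Regime R4: 0.1175 × 0.016 = 0.00188
Normalizing constant = 0.07409.
P(Regime R6 | onshore) = 0.010335/0.07409 ≈ 0.139
P(Regime R5 | onshore) = 0.019/0.07409 ≈ 0.256
P(Regime R2 | onshore) = 0.004375/0.07409 ≈ 0.059
P(Regime R1 | onshore) = 0.0385/0.07409 ≈ 0.520
P(Regime R4 | onshore) = 0.00188/0.07409 ≈ 0.025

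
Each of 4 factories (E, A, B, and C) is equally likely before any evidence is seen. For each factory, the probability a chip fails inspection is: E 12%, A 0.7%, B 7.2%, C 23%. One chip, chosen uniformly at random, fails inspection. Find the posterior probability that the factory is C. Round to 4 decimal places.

0.5361

Since the prior is uniform, the posterior is proportional to the likelihood:
  E: 0.12
  A: 0.007
  B: 0.072
  C: 0.23
Total = 0.429.
P(C | evidence) = 0.23 / 0.429 ≈ 0.5361.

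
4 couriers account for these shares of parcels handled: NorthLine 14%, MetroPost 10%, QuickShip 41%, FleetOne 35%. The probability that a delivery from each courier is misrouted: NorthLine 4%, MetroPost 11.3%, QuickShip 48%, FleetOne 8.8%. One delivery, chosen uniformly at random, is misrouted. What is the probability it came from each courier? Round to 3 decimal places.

Compute prior × likelihood for every hypothesis:
  NorthLine: 0.14 × 0.04 = 0.0056
  MetroPost: 0.1 × 0.113 = 0.0113
  QuickShip: 0.41 × 0.48 = 0.1968
  FleetOne: 0.35 × 0.088 = 0.0308
Normalizing constant = 0.2445.
P(NorthLine | misrouted) = 0.0056/0.2445 ≈ 0.023
P(MetroPost | misrouted) = 0.0113/0.2445 ≈ 0.046
P(QuickShip | misrouted) = 0.1968/0.2445 ≈ 0.805
P(FleetOne | misrouted) = 0.0308/0.2445 ≈ 0.126
(Check: 0.023+0.046+0.805+0.126 = 1.000.)

NorthLine 0.023, MetroPost 0.046, QuickShip 0.805, FleetOne 0.126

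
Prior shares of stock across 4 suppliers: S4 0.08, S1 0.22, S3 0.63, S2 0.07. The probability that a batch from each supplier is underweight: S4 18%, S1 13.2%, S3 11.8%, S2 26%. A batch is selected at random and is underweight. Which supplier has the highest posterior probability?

S3

Prior × likelihood for each hypothesis:
  S4: 0.08 × 0.18 = 0.0144
  S1: 0.22 × 0.132 = 0.02904
  S3: 0.63 × 0.118 = 0.07434
  S2: 0.07 × 0.26 = 0.0182
Sum = 0.13598.
Largest term belongs to S3, so S3 is most probable.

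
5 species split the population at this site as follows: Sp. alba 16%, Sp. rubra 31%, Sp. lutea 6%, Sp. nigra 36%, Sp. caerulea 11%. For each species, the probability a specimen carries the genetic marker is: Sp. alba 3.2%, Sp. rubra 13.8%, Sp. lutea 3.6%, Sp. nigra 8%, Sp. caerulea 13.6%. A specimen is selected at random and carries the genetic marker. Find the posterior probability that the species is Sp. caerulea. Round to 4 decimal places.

By Bayes' rule, posterior ∝ prior × likelihood:
  Sp. alba: 0.16 × 0.032 = 0.00512
  Sp. rubra: 0.31 × 0.138 = 0.04278
  Sp. lutea: 0.06 × 0.036 = 0.00216
  Sp. nigra: 0.36 × 0.08 = 0.0288
  Sp. caerulea: 0.11 × 0.136 = 0.01496
Total = 0.09382.
P(Sp. caerulea | evidence) = 0.01496 / 0.09382 ≈ 0.1595.

0.1595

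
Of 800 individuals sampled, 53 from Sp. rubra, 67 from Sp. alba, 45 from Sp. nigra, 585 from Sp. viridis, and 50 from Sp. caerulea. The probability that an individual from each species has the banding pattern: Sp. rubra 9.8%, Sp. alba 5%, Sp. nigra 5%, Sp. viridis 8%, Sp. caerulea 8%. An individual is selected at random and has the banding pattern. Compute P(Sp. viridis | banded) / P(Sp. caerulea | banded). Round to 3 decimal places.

11.700

By Bayes' rule, posterior ∝ prior × likelihood:
  Sp. rubra: 0.06625 × 0.098 = 0.0064925
  Sp. alba: 0.08375 × 0.05 = 0.0041875
  Sp. nigra: 0.05625 × 0.05 = 0.0028125
  Sp. viridis: 0.73125 × 0.08 = 0.0585
  Sp. caerulea: 0.0625 × 0.08 = 0.005
Sum = 0.0769925.
The ratio is 0.0585 / 0.005 (the normalizer cancels) = 11.700.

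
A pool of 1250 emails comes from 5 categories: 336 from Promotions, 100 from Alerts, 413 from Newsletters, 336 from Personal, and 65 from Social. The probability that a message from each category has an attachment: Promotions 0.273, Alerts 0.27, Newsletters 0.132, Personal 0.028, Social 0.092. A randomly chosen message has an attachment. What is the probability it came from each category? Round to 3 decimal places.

Compute prior × likelihood for every hypothesis:
  Promotions: 0.2688 × 0.273 = 0.0733824
  Alerts: 0.08 × 0.27 = 0.0216
  Newsletters: 0.3304 × 0.132 = 0.0436128
  Personal: 0.2688 × 0.028 = 0.0075264
  Social: 0.052 × 0.092 = 0.004784
Total = 0.1509056.
P(Promotions | attachment) = 0.0733824/0.1509056 ≈ 0.486
P(Alerts | attachment) = 0.0216/0.1509056 ≈ 0.143
P(Newsletters | attachment) = 0.0436128/0.1509056 ≈ 0.289
P(Personal | attachment) = 0.0075264/0.1509056 ≈ 0.050
P(Social | attachment) = 0.004784/0.1509056 ≈ 0.032
(Check: 0.486+0.143+0.289+0.050+0.032 = 1.000.)

Promotions 0.486, Alerts 0.143, Newsletters 0.289, Personal 0.050, Social 0.032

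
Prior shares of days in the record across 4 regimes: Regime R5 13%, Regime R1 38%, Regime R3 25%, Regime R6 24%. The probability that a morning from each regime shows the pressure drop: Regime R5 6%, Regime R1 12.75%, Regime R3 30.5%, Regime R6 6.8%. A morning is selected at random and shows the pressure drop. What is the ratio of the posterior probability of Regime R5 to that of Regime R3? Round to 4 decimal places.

Unnormalized posteriors (prior × likelihood):
  Regime R5: 0.13 × 0.06 = 0.0078
  Regime R1: 0.38 × 0.1275 = 0.04845
  Regime R3: 0.25 × 0.305 = 0.07625
  Regime R6: 0.24 × 0.068 = 0.01632
Sum = 0.14882.
The ratio is 0.0078 / 0.07625 (the normalizer cancels) = 0.1023.

0.1023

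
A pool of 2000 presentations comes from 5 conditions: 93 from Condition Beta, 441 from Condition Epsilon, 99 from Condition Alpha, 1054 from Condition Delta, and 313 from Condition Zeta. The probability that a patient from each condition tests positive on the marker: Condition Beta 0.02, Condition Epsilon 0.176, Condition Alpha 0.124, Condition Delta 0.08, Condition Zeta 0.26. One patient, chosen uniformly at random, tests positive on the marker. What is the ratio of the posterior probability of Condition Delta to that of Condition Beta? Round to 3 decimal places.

Prior × likelihood for each hypothesis:
  Condition Beta: 0.0465 × 0.02 = 0.00093
  Condition Epsilon: 0.2205 × 0.176 = 0.038808
  Condition Alpha: 0.0495 × 0.124 = 0.006138
  Condition Delta: 0.527 × 0.08 = 0.04216
  Condition Zeta: 0.1565 × 0.26 = 0.04069
Sum = 0.128726.
The ratio is 0.04216 / 0.00093 (the normalizer cancels) = 45.333.

45.333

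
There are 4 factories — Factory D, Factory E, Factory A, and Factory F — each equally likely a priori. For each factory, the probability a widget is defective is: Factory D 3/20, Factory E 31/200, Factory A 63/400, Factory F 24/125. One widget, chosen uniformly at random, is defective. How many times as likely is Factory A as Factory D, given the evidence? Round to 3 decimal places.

With a uniform prior (1/4 each), posterior ∝ likelihood:
  Factory D: 0.15
  Factory E: 0.155
  Factory A: 0.1575
  Factory F: 0.192
Normalizing constant = 0.6545.
The ratio is 0.1575 / 0.15 (the normalizer cancels) = 1.050.

1.050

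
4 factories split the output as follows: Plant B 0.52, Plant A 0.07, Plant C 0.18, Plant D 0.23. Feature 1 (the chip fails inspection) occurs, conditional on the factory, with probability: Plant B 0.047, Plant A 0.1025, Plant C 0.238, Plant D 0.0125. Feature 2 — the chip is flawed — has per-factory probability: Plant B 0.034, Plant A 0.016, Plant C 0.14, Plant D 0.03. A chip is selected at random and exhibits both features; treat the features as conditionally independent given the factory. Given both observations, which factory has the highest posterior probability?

Plant C

Compute prior × likelihood for every hypothesis:
  Plant B: 0.52 × 0.047 × 0.034 = 0.00083096
  Plant A: 0.07 × 0.1025 × 0.016 = 0.0001148
  Plant C: 0.18 × 0.238 × 0.14 = 0.0059976
  Plant D: 0.23 × 0.0125 × 0.03 = 0.00008625
Sum = 0.00702961.
Largest term belongs to Plant C, so Plant C is most probable.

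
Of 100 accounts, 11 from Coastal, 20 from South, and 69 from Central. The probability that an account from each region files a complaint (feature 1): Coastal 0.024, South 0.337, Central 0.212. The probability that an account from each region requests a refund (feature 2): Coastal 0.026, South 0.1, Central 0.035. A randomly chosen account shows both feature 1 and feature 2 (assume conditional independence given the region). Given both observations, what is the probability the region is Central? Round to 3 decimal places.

0.429

By Bayes' rule, posterior ∝ prior × likelihood:
  Coastal: 0.11 × 0.024 × 0.026 = 0.00006864
  South: 0.2 × 0.337 × 0.1 = 0.00674
  Central: 0.69 × 0.212 × 0.035 = 0.0051198
Total = 0.01192844.
P(Central | evidence) = 0.0051198 / 0.01192844 ≈ 0.429.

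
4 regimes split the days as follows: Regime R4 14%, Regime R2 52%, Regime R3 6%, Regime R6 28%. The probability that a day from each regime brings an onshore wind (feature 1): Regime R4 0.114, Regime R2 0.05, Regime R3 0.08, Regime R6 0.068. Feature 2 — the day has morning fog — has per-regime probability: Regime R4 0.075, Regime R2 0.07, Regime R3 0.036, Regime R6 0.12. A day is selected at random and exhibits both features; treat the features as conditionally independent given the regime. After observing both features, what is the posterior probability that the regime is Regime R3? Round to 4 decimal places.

0.0316

Compute prior × likelihood for every hypothesis:
  Regime R4: 0.14 × 0.114 × 0.075 = 0.001197
  Regime R2: 0.52 × 0.05 × 0.07 = 0.00182
  Regime R3: 0.06 × 0.08 × 0.036 = 0.0001728
  Regime R6: 0.28 × 0.068 × 0.12 = 0.0022848
Sum = 0.0054746.
P(Regime R3 | evidence) = 0.0001728 / 0.0054746 ≈ 0.0316.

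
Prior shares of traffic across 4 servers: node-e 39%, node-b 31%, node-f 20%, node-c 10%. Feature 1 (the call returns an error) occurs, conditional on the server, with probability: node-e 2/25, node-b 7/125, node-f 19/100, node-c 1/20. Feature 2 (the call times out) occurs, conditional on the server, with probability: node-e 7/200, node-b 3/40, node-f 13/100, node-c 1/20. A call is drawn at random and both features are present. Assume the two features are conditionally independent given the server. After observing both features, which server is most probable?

Compute prior × likelihood for every hypothesis:
  node-e: 0.39 × 0.08 × 0.035 = 0.001092
  node-b: 0.31 × 0.056 × 0.075 = 0.001302
  node-f: 0.2 × 0.19 × 0.13 = 0.00494
  node-c: 0.1 × 0.05 × 0.05 = 0.00025
Total = 0.007584.
Largest term belongs to node-f, so node-f is most probable.

node-f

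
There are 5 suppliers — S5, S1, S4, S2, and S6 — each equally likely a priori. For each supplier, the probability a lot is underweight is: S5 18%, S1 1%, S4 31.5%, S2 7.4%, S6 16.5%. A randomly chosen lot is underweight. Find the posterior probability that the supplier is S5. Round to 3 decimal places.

Since the prior is uniform, the posterior is proportional to the likelihood:
  S5: 0.18
  S1: 0.01
  S4: 0.315
  S2: 0.074
  S6: 0.165
Sum = 0.744.
P(S5 | evidence) = 0.18 / 0.744 ≈ 0.242.

0.242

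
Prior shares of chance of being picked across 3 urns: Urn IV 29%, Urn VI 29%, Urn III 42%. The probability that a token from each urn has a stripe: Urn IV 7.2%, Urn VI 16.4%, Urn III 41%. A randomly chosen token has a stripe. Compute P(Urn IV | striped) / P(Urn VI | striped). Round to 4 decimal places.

Compute prior × likelihood for every hypothesis:
  Urn IV: 0.29 × 0.072 = 0.02088
  Urn VI: 0.29 × 0.164 = 0.04756
  Urn III: 0.42 × 0.41 = 0.1722
Total = 0.24064.
The ratio is 0.02088 / 0.04756 (the normalizer cancels) = 0.4390.

0.4390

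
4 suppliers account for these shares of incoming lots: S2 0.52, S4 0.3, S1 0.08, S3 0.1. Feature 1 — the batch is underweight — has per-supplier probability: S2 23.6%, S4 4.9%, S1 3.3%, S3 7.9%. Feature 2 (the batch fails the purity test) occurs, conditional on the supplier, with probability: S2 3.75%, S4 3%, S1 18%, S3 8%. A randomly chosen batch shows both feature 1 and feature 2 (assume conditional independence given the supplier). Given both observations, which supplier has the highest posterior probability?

Compute prior × likelihood for every hypothesis:
  S2: 0.52 × 0.236 × 0.0375 = 0.004602
  S4: 0.3 × 0.049 × 0.03 = 0.000441
  S1: 0.08 × 0.033 × 0.18 = 0.0004752
  S3: 0.1 × 0.079 × 0.08 = 0.000632
Normalizing constant = 0.0061502.
Largest term belongs to S2, so S2 is most probable.

S2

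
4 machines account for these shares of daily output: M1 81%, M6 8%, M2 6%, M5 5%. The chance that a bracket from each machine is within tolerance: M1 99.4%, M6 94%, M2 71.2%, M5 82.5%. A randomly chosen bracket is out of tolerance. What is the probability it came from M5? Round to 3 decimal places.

0.245

Taking complements, P(oversize | each) = M1 0.006, M6 0.06, M2 0.288, M5 0.175.
By Bayes' rule, posterior ∝ prior × likelihood:
  M1: 0.81 × 0.006 = 0.00486
  M6: 0.08 × 0.06 = 0.0048
  M2: 0.06 × 0.288 = 0.01728
  M5: 0.05 × 0.175 = 0.00875
Sum = 0.03569.
P(M5 | evidence) = 0.00875 / 0.03569 ≈ 0.245.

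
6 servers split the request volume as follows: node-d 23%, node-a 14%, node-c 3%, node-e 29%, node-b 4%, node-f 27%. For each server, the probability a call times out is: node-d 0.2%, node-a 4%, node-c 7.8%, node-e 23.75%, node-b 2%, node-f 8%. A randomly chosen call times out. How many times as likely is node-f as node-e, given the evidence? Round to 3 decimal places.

Prior × likelihood for each hypothesis:
  node-d: 0.23 × 0.002 = 0.00046
  node-a: 0.14 × 0.04 = 0.0056
  node-c: 0.03 × 0.078 = 0.00234
  node-e: 0.29 × 0.2375 = 0.068875
  node-b: 0.04 × 0.02 = 0.0008
  node-f: 0.27 × 0.08 = 0.0216
Sum = 0.099675.
The ratio is 0.0216 / 0.068875 (the normalizer cancels) = 0.314.

0.314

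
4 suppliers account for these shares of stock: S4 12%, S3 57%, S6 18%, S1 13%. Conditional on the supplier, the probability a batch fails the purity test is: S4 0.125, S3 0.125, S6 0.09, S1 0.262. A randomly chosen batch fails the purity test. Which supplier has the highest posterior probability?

Prior × likelihood for each hypothesis:
  S4: 0.12 × 0.125 = 0.015
  S3: 0.57 × 0.125 = 0.07125
  S6: 0.18 × 0.09 = 0.0162
  S1: 0.13 × 0.262 = 0.03406
Total = 0.13651.
Largest term belongs to S3, so S3 is most probable.

S3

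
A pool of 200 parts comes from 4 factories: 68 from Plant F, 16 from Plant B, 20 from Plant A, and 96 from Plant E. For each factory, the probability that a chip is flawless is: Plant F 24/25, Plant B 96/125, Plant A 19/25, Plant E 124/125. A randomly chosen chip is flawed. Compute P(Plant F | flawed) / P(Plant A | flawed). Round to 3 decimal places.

0.567

Taking complements, P(flawed | each) = Plant F 0.04, Plant B 0.232, Plant A 0.24, Plant E 0.008.
Unnormalized posteriors (prior × likelihood):
  Plant F: 0.34 × 0.04 = 0.0136
  Plant B: 0.08 × 0.232 = 0.01856
  Plant A: 0.1 × 0.24 = 0.024
  Plant E: 0.48 × 0.008 = 0.00384
Normalizing constant = 0.06.
The ratio is 0.0136 / 0.024 (the normalizer cancels) = 0.567.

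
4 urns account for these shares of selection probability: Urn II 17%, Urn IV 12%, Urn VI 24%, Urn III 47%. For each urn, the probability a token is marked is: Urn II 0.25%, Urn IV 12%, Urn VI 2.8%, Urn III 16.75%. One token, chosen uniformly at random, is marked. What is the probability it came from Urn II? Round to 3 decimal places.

0.004

Unnormalized posteriors (prior × likelihood):
  Urn II: 0.17 × 0.0025 = 0.000425
  Urn IV: 0.12 × 0.12 = 0.0144
  Urn VI: 0.24 × 0.028 = 0.00672
  Urn III: 0.47 × 0.1675 = 0.078725
Sum = 0.10027.
P(Urn II | evidence) = 0.000425 / 0.10027 ≈ 0.004.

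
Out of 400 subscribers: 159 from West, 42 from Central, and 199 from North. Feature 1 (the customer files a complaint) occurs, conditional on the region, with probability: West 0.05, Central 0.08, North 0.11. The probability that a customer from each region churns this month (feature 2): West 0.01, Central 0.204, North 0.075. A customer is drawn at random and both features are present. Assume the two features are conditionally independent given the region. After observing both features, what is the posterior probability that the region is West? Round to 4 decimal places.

0.0330

By Bayes' rule, posterior ∝ prior × likelihood:
  West: 0.3975 × 0.05 × 0.01 = 0.00019875
  Central: 0.105 × 0.08 × 0.204 = 0.0017136
  North: 0.4975 × 0.11 × 0.075 = 0.004104375
Normalizing constant = 0.006016725.
P(West | evidence) = 0.00019875 / 0.006016725 ≈ 0.0330.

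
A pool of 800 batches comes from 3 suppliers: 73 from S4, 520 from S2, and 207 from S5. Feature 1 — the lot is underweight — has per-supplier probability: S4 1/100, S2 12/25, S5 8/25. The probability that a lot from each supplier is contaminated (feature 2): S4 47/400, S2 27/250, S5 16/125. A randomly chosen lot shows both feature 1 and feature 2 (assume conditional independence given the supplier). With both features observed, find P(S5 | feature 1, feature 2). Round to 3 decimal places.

0.239

By Bayes' rule, posterior ∝ prior × likelihood:
  S4: 0.09125 × 0.01 × 0.1175 = 0.00010721875
  S2: 0.65 × 0.48 × 0.108 = 0.033696
  S5: 0.25875 × 0.32 × 0.128 = 0.0105984
Total = 0.04440161875.
P(S5 | evidence) = 0.0105984 / 0.04440161875 ≈ 0.239.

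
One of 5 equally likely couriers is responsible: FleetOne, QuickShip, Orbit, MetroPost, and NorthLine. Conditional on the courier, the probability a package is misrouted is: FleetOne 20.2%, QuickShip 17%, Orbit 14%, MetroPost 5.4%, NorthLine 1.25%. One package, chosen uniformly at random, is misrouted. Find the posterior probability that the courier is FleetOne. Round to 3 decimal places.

0.349

With a uniform prior (1/5 each), posterior ∝ likelihood:
  FleetOne: 0.202
  QuickShip: 0.17
  Orbit: 0.14
  MetroPost: 0.054
  NorthLine: 0.0125
Normalizing constant = 0.5785.
P(FleetOne | evidence) = 0.202 / 0.5785 ≈ 0.349.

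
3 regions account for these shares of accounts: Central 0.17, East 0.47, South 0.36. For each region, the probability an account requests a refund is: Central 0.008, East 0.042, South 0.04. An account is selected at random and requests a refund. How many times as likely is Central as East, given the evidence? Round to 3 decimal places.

0.069

Prior × likelihood for each hypothesis:
  Central: 0.17 × 0.008 = 0.00136
  East: 0.47 × 0.042 = 0.01974
  South: 0.36 × 0.04 = 0.0144
Total = 0.0355.
The ratio is 0.00136 / 0.01974 (the normalizer cancels) = 0.069.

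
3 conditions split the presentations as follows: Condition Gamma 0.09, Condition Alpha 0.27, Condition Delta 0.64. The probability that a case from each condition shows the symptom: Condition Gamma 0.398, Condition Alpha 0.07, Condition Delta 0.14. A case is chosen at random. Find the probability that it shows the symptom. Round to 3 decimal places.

By Bayes' rule, posterior ∝ prior × likelihood:
  Condition Gamma: 0.09 × 0.398 = 0.03582
  Condition Alpha: 0.27 × 0.07 = 0.0189
  Condition Delta: 0.64 × 0.14 = 0.0896
P(symptomatic) = 0.03582 + 0.0189 + 0.0896 = 0.14432 → 0.144.

0.144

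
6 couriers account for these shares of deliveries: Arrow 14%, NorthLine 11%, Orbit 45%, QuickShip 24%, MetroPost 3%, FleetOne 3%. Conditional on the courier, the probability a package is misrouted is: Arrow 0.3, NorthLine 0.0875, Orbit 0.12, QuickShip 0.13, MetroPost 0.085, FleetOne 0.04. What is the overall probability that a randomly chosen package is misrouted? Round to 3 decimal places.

0.141

By Bayes' rule, posterior ∝ prior × likelihood:
  Arrow: 0.14 × 0.3 = 0.042
  NorthLine: 0.11 × 0.0875 = 0.009625
  Orbit: 0.45 × 0.12 = 0.054
  QuickShip: 0.24 × 0.13 = 0.0312
  MetroPost: 0.03 × 0.085 = 0.00255
  FleetOne: 0.03 × 0.04 = 0.0012
P(misrouted) = 0.042 + 0.009625 + 0.054 + 0.0312 + 0.00255 + 0.0012 = 0.140575 → 0.141.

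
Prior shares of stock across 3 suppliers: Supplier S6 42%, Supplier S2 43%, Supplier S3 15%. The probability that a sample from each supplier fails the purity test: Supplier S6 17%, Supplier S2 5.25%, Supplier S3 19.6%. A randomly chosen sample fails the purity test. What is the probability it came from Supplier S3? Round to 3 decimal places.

Compute prior × likelihood for every hypothesis:
  Supplier S6: 0.42 × 0.17 = 0.0714
  Supplier S2: 0.43 × 0.0525 = 0.022575
  Supplier S3: 0.15 × 0.196 = 0.0294
Total = 0.123375.
P(Supplier S3 | evidence) = 0.0294 / 0.123375 ≈ 0.238.

0.238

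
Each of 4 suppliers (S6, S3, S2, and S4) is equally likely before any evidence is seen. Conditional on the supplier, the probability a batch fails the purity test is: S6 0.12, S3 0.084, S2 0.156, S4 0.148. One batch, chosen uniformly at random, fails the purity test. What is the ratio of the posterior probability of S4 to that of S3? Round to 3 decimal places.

With a uniform prior (1/4 each), posterior ∝ likelihood:
  S6: 0.12
  S3: 0.084
  S2: 0.156
  S4: 0.148
Normalizing constant = 0.508.
The ratio is 0.148 / 0.084 (the normalizer cancels) = 1.762.

1.762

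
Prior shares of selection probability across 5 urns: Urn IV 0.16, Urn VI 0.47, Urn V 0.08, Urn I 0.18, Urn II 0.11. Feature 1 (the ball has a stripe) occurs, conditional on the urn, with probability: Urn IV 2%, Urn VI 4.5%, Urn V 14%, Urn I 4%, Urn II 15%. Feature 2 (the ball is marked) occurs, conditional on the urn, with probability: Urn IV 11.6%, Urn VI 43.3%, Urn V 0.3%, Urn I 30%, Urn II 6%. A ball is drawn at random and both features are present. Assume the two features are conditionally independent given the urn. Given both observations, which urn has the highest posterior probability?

Urn VI

Unnormalized posteriors (prior × likelihood):
  Urn IV: 0.16 × 0.02 × 0.116 = 0.0003712
  Urn VI: 0.47 × 0.045 × 0.433 = 0.00915795
  Urn V: 0.08 × 0.14 × 0.003 = 0.0000336
  Urn I: 0.18 × 0.04 × 0.3 = 0.00216
  Urn II: 0.11 × 0.15 × 0.06 = 0.00099
Total = 0.01271275.
Largest term belongs to Urn VI, so Urn VI is most probable.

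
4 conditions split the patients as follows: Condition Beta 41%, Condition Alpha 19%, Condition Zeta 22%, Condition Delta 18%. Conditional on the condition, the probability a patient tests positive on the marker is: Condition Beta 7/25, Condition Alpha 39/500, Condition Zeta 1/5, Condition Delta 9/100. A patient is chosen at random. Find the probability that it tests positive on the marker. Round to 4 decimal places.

0.1898

Compute prior × likelihood for every hypothesis:
  Condition Beta: 0.41 × 0.28 = 0.1148
  Condition Alpha: 0.19 × 0.078 = 0.01482
  Condition Zeta: 0.22 × 0.2 = 0.044
  Condition Delta: 0.18 × 0.09 = 0.0162
P(marker-positive) = 0.1148 + 0.01482 + 0.044 + 0.0162 = 0.18982 → 0.1898.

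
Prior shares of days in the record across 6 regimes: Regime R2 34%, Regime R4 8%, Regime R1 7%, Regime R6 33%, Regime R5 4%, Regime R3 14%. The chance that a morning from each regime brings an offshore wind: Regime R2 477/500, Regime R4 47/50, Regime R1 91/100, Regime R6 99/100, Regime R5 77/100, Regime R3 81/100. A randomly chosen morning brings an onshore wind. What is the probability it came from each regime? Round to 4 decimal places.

Taking complements, P(onshore | each) = Regime R2 0.046, Regime R4 0.06, Regime R1 0.09, Regime R6 0.01, Regime R5 0.23, Regime R3 0.19.
Prior × likelihood for each hypothesis:
  Regime R2: 0.34 × 0.046 = 0.01564
  Regime R4: 0.08 × 0.06 = 0.0048
  Regime R1: 0.07 × 0.09 = 0.0063
  Regime R6: 0.33 × 0.01 = 0.0033
  Regime R5: 0.04 × 0.23 = 0.0092
  Regime R3: 0.14 × 0.19 = 0.0266
Total = 0.06584.
P(Regime R2 | onshore) = 0.01564/0.06584 ≈ 0.2375
P(Regime R4 | onshore) = 0.0048/0.06584 ≈ 0.0729
P(Regime R1 | onshore) = 0.0063/0.06584 ≈ 0.0957
P(Regime R6 | onshore) = 0.0033/0.06584 ≈ 0.0501
P(Regime R5 | onshore) = 0.0092/0.06584 ≈ 0.1397
P(Regime R3 | onshore) = 0.0266/0.06584 ≈ 0.4040

Regime R2 0.2375, Regime R4 0.0729, Regime R1 0.0957, Regime R6 0.0501, Regime R5 0.1397, Regime R3 0.4040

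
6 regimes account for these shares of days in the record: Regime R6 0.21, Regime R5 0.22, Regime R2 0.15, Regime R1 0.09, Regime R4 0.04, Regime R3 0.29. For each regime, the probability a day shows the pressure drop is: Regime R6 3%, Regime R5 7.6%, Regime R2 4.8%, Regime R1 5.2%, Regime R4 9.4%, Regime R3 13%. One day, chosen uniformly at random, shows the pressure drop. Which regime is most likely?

Compute prior × likelihood for every hypothesis:
  Regime R6: 0.21 × 0.03 = 0.0063
  Regime R5: 0.22 × 0.076 = 0.01672
  Regime R2: 0.15 × 0.048 = 0.0072
  Regime R1: 0.09 × 0.052 = 0.00468
  Regime R4: 0.04 × 0.094 = 0.00376
  Regime R3: 0.29 × 0.13 = 0.0377
Total = 0.07636.
Largest term belongs to Regime R3, so Regime R3 is most probable.

Regime R3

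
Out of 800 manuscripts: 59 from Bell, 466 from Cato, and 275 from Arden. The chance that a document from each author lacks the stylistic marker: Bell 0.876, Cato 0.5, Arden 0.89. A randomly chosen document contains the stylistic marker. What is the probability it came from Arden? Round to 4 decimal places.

0.1118

Taking complements, P(marker | each) = Bell 0.124, Cato 0.5, Arden 0.11.
Unnormalized posteriors (prior × likelihood):
  Bell: 0.07375 × 0.124 = 0.009145
  Cato: 0.5825 × 0.5 = 0.29125
  Arden: 0.34375 × 0.11 = 0.0378125
Normalizing constant = 0.3382075.
P(Arden | evidence) = 0.0378125 / 0.3382075 ≈ 0.1118.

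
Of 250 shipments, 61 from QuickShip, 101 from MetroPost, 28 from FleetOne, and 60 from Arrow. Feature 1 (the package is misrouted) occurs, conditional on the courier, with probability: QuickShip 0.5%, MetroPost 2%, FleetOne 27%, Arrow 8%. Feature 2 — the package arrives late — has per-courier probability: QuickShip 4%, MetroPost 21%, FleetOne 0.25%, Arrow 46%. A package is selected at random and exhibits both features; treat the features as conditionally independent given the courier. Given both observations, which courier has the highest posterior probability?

Prior × likelihood for each hypothesis:
  QuickShip: 0.244 × 0.005 × 0.04 = 0.0000488
  MetroPost: 0.404 × 0.02 × 0.21 = 0.0016968
  FleetOne: 0.112 × 0.27 × 0.0025 = 0.0000756
  Arrow: 0.24 × 0.08 × 0.46 = 0.008832
Total = 0.0106532.
Largest term belongs to Arrow, so Arrow is most probable.

Arrow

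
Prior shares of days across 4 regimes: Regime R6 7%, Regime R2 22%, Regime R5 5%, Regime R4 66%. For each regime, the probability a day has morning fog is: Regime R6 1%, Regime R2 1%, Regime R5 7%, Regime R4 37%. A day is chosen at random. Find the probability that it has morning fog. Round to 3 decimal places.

By Bayes' rule, posterior ∝ prior × likelihood:
  Regime R6: 0.07 × 0.01 = 0.0007
  Regime R2: 0.22 × 0.01 = 0.0022
  Regime R5: 0.05 × 0.07 = 0.0035
  Regime R4: 0.66 × 0.37 = 0.2442
P(fog) = 0.0007 + 0.0022 + 0.0035 + 0.2442 = 0.2506 → 0.251.

0.251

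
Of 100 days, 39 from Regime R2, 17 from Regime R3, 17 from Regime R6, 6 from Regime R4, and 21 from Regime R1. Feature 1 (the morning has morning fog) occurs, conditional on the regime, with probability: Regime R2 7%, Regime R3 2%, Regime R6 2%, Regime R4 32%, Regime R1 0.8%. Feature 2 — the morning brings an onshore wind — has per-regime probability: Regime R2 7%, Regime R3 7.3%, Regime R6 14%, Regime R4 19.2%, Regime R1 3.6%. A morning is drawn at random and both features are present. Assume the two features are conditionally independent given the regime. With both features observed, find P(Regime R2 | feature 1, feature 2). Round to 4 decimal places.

0.2994

By Bayes' rule, posterior ∝ prior × likelihood:
  Regime R2: 0.39 × 0.07 × 0.07 = 0.001911
  Regime R3: 0.17 × 0.02 × 0.073 = 0.0002482
  Regime R6: 0.17 × 0.02 × 0.14 = 0.000476
  Regime R4: 0.06 × 0.32 × 0.192 = 0.0036864
  Regime R1: 0.21 × 0.008 × 0.036 = 0.00006048
Normalizing constant = 0.00638208.
P(Regime R2 | evidence) = 0.001911 / 0.00638208 ≈ 0.2994.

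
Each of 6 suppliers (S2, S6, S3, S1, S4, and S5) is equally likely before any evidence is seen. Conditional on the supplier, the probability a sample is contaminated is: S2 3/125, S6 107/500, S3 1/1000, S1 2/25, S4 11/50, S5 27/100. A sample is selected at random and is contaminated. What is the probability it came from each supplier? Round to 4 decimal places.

S2 0.0297, S6 0.2645, S3 0.0012, S1 0.0989, S4 0.2719, S5 0.3337

Since the prior is uniform, the posterior is proportional to the likelihood:
  S2: 0.024
  S6: 0.214
  S3: 0.001
  S1: 0.08
  S4: 0.22
  S5: 0.27
Total = 0.809.
P(S2 | contaminated) = 0.024/0.809 ≈ 0.0297
P(S6 | contaminated) = 0.214/0.809 ≈ 0.2645
P(S3 | contaminated) = 0.001/0.809 ≈ 0.0012
P(S1 | contaminated) = 0.08/0.809 ≈ 0.0989
P(S4 | contaminated) = 0.22/0.809 ≈ 0.2719
P(S5 | contaminated) = 0.27/0.809 ≈ 0.3337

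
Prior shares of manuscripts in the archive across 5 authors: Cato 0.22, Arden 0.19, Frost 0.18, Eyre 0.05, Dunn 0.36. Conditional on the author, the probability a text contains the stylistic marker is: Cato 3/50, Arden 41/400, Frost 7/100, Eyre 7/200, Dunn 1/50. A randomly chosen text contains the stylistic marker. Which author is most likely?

By Bayes' rule, posterior ∝ prior × likelihood:
  Cato: 0.22 × 0.06 = 0.0132
  Arden: 0.19 × 0.1025 = 0.019475
  Frost: 0.18 × 0.07 = 0.0126
  Eyre: 0.05 × 0.035 = 0.00175
  Dunn: 0.36 × 0.02 = 0.0072
Total = 0.054225.
Largest term belongs to Arden, so Arden is most probable.

Arden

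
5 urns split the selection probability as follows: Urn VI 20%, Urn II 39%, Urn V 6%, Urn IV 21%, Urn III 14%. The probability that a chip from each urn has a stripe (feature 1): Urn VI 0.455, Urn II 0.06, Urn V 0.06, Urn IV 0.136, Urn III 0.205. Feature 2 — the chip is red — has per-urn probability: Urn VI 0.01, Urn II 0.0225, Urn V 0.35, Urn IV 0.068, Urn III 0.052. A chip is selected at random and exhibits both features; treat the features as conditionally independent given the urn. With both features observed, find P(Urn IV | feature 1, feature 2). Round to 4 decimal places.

0.3168

Prior × likelihood for each hypothesis:
  Urn VI: 0.2 × 0.455 × 0.01 = 0.00091
  Urn II: 0.39 × 0.06 × 0.0225 = 0.0005265
  Urn V: 0.06 × 0.06 × 0.35 = 0.00126
  Urn IV: 0.21 × 0.136 × 0.068 = 0.00194208
  Urn III: 0.14 × 0.205 × 0.052 = 0.0014924
Normalizing constant = 0.00613098.
P(Urn IV | evidence) = 0.00194208 / 0.00613098 ≈ 0.3168.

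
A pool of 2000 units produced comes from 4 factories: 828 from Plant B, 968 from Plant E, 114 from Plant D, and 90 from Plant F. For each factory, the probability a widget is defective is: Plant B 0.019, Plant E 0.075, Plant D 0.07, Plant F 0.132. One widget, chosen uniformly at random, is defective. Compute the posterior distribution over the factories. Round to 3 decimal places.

Plant B 0.145, Plant E 0.671, Plant D 0.074, Plant F 0.110

By Bayes' rule, posterior ∝ prior × likelihood:
  Plant B: 0.414 × 0.019 = 0.007866
  Plant E: 0.484 × 0.075 = 0.0363
  Plant D: 0.057 × 0.07 = 0.00399
  Plant F: 0.045 × 0.132 = 0.00594
Normalizing constant = 0.054096.
P(Plant B | defective) = 0.007866/0.054096 ≈ 0.145
P(Plant E | defective) = 0.0363/0.054096 ≈ 0.671
P(Plant D | defective) = 0.00399/0.054096 ≈ 0.074
P(Plant F | defective) = 0.00594/0.054096 ≈ 0.110
(Check: 0.145+0.671+0.074+0.110 = 1.000.)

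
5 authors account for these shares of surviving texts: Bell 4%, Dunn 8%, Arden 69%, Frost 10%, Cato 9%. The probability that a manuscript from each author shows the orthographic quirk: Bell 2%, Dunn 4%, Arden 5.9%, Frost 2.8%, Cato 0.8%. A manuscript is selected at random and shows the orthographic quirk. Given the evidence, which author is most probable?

Compute prior × likelihood for every hypothesis:
  Bell: 0.04 × 0.02 = 0.0008
  Dunn: 0.08 × 0.04 = 0.0032
  Arden: 0.69 × 0.059 = 0.04071
  Frost: 0.1 × 0.028 = 0.0028
  Cato: 0.09 × 0.008 = 0.00072
Total = 0.04823.
Largest term belongs to Arden, so Arden is most probable.

Arden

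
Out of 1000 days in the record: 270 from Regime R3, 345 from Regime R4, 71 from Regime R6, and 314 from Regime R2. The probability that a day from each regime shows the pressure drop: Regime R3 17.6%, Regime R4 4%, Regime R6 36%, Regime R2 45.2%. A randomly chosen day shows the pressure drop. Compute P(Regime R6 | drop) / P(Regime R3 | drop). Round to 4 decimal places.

0.5379

By Bayes' rule, posterior ∝ prior × likelihood:
  Regime R3: 0.27 × 0.176 = 0.04752
  Regime R4: 0.345 × 0.04 = 0.0138
  Regime R6: 0.071 × 0.36 = 0.02556
  Regime R2: 0.314 × 0.452 = 0.141928
Total = 0.228808.
The ratio is 0.02556 / 0.04752 (the normalizer cancels) = 0.5379.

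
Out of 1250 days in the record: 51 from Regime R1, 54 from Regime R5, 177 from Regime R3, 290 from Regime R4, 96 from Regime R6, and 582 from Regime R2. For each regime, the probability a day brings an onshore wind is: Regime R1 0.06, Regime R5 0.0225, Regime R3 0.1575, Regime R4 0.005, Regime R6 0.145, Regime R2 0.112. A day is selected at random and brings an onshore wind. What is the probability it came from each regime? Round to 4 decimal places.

Regime R1 0.0272, Regime R5 0.0108, Regime R3 0.2473, Regime R4 0.0129, Regime R6 0.1235, Regime R2 0.5784

Compute prior × likelihood for every hypothesis:
  Regime R1: 0.0408 × 0.06 = 0.002448
  Regime R5: 0.0432 × 0.0225 = 0.000972
  Regime R3: 0.1416 × 0.1575 = 0.022302
  Regime R4: 0.232 × 0.005 = 0.00116
  Regime R6: 0.0768 × 0.145 = 0.011136
  Regime R2: 0.4656 × 0.112 = 0.0521472
Sum = 0.0901652.
P(Regime R1 | onshore) = 0.002448/0.0901652 ≈ 0.0272
P(Regime R5 | onshore) = 0.000972/0.0901652 ≈ 0.0108
P(Regime R3 | onshore) = 0.022302/0.0901652 ≈ 0.2473
P(Regime R4 | onshore) = 0.00116/0.0901652 ≈ 0.0129
P(Regime R6 | onshore) = 0.011136/0.0901652 ≈ 0.1235
P(Regime R2 | onshore) = 0.0521472/0.0901652 ≈ 0.5784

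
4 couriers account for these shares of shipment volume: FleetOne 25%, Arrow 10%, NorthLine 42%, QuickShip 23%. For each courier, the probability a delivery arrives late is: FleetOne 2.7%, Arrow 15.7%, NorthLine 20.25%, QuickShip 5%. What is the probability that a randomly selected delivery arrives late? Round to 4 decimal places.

Unnormalized posteriors (prior × likelihood):
  FleetOne: 0.25 × 0.027 = 0.00675
  Arrow: 0.1 × 0.157 = 0.0157
  NorthLine: 0.42 × 0.2025 = 0.08505
  QuickShip: 0.23 × 0.05 = 0.0115
P(late) = 0.00675 + 0.0157 + 0.08505 + 0.0115 = 0.119 → 0.1190.

0.1190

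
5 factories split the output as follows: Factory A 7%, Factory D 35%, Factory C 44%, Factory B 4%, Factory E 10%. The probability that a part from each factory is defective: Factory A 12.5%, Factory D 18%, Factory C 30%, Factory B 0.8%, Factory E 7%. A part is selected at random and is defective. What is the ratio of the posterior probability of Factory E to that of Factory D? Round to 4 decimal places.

By Bayes' rule, posterior ∝ prior × likelihood:
  Factory A: 0.07 × 0.125 = 0.00875
  Factory D: 0.35 × 0.18 = 0.063
  Factory C: 0.44 × 0.3 = 0.132
  Factory B: 0.04 × 0.008 = 0.00032
  Factory E: 0.1 × 0.07 = 0.007
Normalizing constant = 0.21107.
The ratio is 0.007 / 0.063 (the normalizer cancels) = 0.1111.

0.1111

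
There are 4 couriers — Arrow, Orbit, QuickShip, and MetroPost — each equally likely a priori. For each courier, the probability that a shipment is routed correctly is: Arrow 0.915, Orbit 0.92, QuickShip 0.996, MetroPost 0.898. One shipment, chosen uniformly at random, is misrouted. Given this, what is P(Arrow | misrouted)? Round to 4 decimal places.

0.3137

Taking complements, P(misrouted | each) = Arrow 0.085, Orbit 0.08, QuickShip 0.004, MetroPost 0.102.
Since the prior is uniform, the posterior is proportional to the likelihood:
  Arrow: 0.085
  Orbit: 0.08
  QuickShip: 0.004
  MetroPost: 0.102
Sum = 0.271.
P(Arrow | evidence) = 0.085 / 0.271 ≈ 0.3137.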